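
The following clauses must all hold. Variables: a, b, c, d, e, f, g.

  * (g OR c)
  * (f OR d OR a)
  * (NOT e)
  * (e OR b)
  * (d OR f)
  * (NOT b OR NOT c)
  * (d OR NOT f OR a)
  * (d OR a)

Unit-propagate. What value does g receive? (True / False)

True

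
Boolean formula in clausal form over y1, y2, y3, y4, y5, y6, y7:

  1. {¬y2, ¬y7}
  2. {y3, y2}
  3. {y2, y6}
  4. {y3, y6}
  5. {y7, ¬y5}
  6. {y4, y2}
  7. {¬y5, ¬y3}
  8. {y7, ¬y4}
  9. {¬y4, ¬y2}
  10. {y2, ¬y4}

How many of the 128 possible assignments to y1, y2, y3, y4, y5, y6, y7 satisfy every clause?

Satisfying assignments:
  y1=0 y2=1 y3=0 y4=0 y5=0 y6=1 y7=0
  y1=0 y2=1 y3=1 y4=0 y5=0 y6=0 y7=0
  y1=0 y2=1 y3=1 y4=0 y5=0 y6=1 y7=0
  y1=1 y2=1 y3=0 y4=0 y5=0 y6=1 y7=0
  y1=1 y2=1 y3=1 y4=0 y5=0 y6=0 y7=0
  y1=1 y2=1 y3=1 y4=0 y5=0 y6=1 y7=0
That's 6 in total.

6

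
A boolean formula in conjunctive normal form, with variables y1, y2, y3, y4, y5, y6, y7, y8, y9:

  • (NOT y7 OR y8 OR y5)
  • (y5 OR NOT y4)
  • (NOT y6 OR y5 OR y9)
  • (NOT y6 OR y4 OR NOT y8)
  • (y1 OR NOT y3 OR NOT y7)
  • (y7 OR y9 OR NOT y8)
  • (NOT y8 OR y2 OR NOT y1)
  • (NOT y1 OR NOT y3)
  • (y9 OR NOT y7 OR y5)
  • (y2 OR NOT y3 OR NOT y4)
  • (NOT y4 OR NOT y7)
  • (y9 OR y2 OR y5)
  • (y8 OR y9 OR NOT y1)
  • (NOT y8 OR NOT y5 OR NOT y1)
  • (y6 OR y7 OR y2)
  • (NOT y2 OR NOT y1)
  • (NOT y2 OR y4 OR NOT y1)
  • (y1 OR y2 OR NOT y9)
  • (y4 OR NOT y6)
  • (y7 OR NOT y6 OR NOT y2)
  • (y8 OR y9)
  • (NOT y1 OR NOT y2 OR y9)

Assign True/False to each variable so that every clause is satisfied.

y1=F, y2=T, y3=F, y4=F, y5=T, y6=F, y7=T, y8=T, y9=T

Pure literal: y3 appears only negated; assign y3 = False.
Try y1 = False.
The remaining clauses are satisfied by y2 = True, y4 = False, y5 = True, y6 = False, y7 = True, y8 = True, y9 = True.
Every clause has at least one true literal under this assignment.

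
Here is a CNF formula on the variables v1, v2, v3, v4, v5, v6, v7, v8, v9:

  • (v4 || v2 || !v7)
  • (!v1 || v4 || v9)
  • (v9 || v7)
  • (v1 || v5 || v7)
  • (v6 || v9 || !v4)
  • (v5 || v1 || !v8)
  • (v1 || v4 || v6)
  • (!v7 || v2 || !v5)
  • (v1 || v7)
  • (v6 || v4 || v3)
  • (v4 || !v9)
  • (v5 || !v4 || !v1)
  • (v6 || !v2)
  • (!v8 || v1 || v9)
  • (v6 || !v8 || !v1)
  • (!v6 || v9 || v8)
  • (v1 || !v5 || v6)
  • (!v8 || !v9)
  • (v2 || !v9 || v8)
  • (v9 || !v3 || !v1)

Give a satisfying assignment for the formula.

v1 = T  v2 = T  v3 = F  v4 = T  v5 = T  v6 = T  v7 = T  v8 = F  v9 = T

Set v1 = True and propagate.
Set v2 = True and propagate.
  then v6 is forced to True.
The remaining clauses are satisfied by v3 = False, v4 = True, v5 = True, v7 = True, v8 = False, v9 = True.
Every clause has at least one true literal under this assignment.
Check each clause:
  1. (v2 || v4 || !v7) — v2 is true.
  2. (v9 || v4 || !v1) — v9 is true.
  3. (v7 || v9) — v9 is true.
  4. (v1 || v5 || v7) — v1 is true.
  5. (v9 || !v4 || v6) — v9 is true.
  6. (!v8 || v1 || v5) — !v8 is true.
  7. (v1 || v4 || v6) — v1 is true.
  8. (v2 || !v7 || !v5) — v2 is true.
  9. (v1 || v7) — v1 is true.
  10. (v3 || v6 || v4) — v4 is true.
  11. (v4 || !v9) — v4 is true.
  12. (!v1 || v5 || !v4) — v5 is true.
  13. (v6 || !v2) — v6 is true.
  14. (!v8 || v9 || v1) — !v8 is true.
  15. (!v8 || v6 || !v1) — !v8 is true.
  16. (v8 || !v6 || v9) — v9 is true.
  17. (v6 || v1 || !v5) — v1 is true.
  18. (!v8 || !v9) — !v8 is true.
  19. (v8 || !v9 || v2) — v2 is true.
  20. (!v1 || !v3 || v9) — v9 is true.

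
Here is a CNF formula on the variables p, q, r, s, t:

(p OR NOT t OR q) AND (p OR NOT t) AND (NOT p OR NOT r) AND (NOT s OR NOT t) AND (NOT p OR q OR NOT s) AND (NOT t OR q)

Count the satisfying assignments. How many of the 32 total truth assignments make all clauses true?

12

Case analysis on p and t:
  p=T, t=T: remaining (q,r,s) ∈ {(T,F,F)} — 1.
  p=T, t=F: remaining (q,r,s) ∈ {(F,F,F); (T,F,F); (T,F,T)} — 3.
  p=F, t=T: a clause becomes empty — 0.
  p=F, t=F: q, r, s free → 2^3 = 8.
Total: 1 + 3 + 0 + 8 = 12.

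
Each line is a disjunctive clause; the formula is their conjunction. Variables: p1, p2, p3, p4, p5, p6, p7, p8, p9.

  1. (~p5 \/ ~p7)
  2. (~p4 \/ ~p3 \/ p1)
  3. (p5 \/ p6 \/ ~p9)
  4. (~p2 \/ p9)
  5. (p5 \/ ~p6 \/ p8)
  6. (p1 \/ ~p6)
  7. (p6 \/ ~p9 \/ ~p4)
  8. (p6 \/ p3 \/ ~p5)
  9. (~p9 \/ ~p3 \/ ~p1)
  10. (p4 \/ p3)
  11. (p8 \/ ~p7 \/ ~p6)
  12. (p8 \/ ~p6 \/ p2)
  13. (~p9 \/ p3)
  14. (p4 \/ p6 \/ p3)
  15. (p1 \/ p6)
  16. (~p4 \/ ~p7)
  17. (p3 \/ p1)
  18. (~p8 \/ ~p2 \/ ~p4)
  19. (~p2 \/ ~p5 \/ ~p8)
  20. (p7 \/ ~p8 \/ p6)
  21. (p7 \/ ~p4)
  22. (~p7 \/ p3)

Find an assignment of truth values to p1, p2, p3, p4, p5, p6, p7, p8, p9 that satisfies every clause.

Try p1 = True.
Branch on p2: take p2 = False.
Try p3 = True.
  then p9 is forced to False.
For the remaining variables, p4 = False, p5 = False, p6 = False, p7 = True, p8 = True works.

p1 = T, p2 = F, p3 = T, p4 = F, p5 = F, p6 = F, p7 = T, p8 = T, p9 = F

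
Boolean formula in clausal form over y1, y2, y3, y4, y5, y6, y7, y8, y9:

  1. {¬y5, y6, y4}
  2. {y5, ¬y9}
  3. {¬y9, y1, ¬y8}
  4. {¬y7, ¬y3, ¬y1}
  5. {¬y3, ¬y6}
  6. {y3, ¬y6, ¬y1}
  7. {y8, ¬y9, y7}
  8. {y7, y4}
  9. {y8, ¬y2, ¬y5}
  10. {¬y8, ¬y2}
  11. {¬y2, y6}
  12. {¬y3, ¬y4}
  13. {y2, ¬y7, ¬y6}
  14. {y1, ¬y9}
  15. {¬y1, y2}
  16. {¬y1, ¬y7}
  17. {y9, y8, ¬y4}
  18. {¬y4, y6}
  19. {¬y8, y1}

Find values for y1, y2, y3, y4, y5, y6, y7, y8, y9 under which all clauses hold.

y1 = 0, y2 = 0, y3 = 1, y4 = 0, y5 = 0, y6 = 0, y7 = 1, y8 = 0, y9 = 0

Check each clause:
  1. {y6, ¬y5, y4} — ¬y5 is true.
  2. {y5, ¬y9} — ¬y9 is true.
  3. {¬y8, y1, ¬y9} — ¬y8 is true.
  4. {¬y1, ¬y3, ¬y7} — ¬y1 is true.
  5. {¬y6, ¬y3} — ¬y6 is true.
  6. {¬y1, ¬y6, y3} — ¬y6 is true.
  7. {¬y9, y7, y8} — y7 is true.
  8. {y4, y7} — y7 is true.
  9. {y8, ¬y2, ¬y5} — ¬y5 is true.
  10. {¬y8, ¬y2} — ¬y8 is true.
  11. {¬y2, y6} — ¬y2 is true.
  12. {¬y3, ¬y4} — ¬y4 is true.
  13. {¬y6, y2, ¬y7} — ¬y6 is true.
  14. {¬y9, y1} — ¬y9 is true.
  15. {¬y1, y2} — ¬y1 is true.
  16. {¬y7, ¬y1} — ¬y1 is true.
  17. {y8, ¬y4, y9} — ¬y4 is true.
  18. {y6, ¬y4} — ¬y4 is true.
  19. {y1, ¬y8} — ¬y8 is true.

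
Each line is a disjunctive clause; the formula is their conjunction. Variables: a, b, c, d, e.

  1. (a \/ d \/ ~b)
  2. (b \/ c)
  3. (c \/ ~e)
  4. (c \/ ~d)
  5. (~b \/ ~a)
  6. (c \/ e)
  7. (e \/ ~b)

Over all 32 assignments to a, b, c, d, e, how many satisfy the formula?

9

Case analysis on b and c:
  b=T, c=T: remaining (a,d,e) ∈ {(F,T,T)} — 1.
  b=T, c=F: a clause becomes empty — 0.
  b=F, c=T: a, d, e free → 2^3 = 8.
  b=F, c=F: a clause becomes empty — 0.
Total: 1 + 0 + 8 + 0 = 9.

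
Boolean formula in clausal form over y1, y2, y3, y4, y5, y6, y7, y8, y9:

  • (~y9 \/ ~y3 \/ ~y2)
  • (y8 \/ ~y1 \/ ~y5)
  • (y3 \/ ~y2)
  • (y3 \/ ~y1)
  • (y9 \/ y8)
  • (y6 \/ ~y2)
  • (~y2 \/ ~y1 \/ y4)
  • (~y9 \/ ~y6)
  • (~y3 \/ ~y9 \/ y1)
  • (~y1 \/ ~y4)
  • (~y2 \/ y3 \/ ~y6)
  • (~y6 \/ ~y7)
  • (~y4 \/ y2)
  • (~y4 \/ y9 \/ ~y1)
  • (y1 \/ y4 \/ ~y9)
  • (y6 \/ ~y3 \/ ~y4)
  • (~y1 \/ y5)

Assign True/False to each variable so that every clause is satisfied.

y1 = T, y2 = F, y3 = T, y4 = F, y5 = T, y6 = F, y7 = F, y8 = T, y9 = T

y7 occurs only negated in the remaining clauses — set y7 = False.
Pure literal: y8 appears only positively; assign y8 = True.
Set y1 = True and propagate.
  then y3 is forced to True.
  then y4 is forced to False.
  then y2 is forced to False.
  then y5 is forced to True.
Set y6 = False and propagate.
y9 is now unconstrained; take y9 = True.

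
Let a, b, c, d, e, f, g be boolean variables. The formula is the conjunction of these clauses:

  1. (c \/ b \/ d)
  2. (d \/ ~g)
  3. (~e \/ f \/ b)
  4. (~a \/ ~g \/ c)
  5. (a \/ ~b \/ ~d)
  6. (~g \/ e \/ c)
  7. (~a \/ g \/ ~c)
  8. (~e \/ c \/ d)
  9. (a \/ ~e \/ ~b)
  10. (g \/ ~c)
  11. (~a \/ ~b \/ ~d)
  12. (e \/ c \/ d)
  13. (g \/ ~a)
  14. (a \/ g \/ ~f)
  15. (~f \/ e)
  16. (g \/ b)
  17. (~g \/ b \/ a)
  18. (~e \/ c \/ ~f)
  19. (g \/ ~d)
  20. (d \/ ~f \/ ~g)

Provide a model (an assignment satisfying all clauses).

a = 1  b = 0  c = 1  d = 1  e = 1  f = 1  g = 1

Check each clause:
  1. (d \/ b \/ c) — c is true.
  2. (~g \/ d) — d is true.
  3. (f \/ b \/ ~e) — f is true.
  4. (~a \/ ~g \/ c) — c is true.
  5. (~b \/ ~d \/ a) — a is true.
  6. (e \/ c \/ ~g) — c is true.
  7. (g \/ ~a \/ ~c) — g is true.
  8. (c \/ ~e \/ d) — c is true.
  9. (~e \/ ~b \/ a) — a is true.
  10. (~c \/ g) — g is true.
  11. (~d \/ ~b \/ ~a) — ~b is true.
  12. (d \/ e \/ c) — c is true.
  13. (~a \/ g) — g is true.
  14. (g \/ ~f \/ a) — a is true.
  15. (~f \/ e) — e is true.
  16. (g \/ b) — g is true.
  17. (a \/ b \/ ~g) — a is true.
  18. (~f \/ ~e \/ c) — c is true.
  19. (~d \/ g) — g is true.
  20. (~f \/ ~g \/ d) — d is true.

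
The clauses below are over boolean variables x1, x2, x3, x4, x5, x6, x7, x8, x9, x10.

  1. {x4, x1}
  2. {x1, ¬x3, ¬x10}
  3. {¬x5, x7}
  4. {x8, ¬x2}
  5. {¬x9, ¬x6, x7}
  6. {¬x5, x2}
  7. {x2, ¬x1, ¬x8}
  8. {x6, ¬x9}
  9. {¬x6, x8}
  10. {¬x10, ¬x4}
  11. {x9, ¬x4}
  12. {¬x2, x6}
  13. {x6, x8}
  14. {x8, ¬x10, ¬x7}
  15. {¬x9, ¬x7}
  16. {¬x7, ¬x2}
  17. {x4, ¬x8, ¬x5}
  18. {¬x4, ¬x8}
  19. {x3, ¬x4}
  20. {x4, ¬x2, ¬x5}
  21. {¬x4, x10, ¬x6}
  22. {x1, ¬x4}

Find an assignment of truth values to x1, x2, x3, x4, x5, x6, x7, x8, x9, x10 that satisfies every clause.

x1=T, x2=T, x3=T, x4=F, x5=F, x6=T, x7=F, x8=T, x9=F, x10=T

Pure literal: x5 appears only negated; assign x5 = False.
Branch on x1: take x1 = True.
Set x2 = True and propagate.
  then x8 is forced to True.
  then x6 is forced to True.
  then x7 is forced to False.
  then x9 is forced to False.
  then x4 is forced to False.
x3, x10 are now unconstrained; take x3 = True, x10 = True.
Check each clause:
  1. {x4, x1} — x1 is true.
  2. {¬x10, x1, ¬x3} — x1 is true.
  3. {¬x5, x7} — ¬x5 is true.
  4. {x8, ¬x2} — x8 is true.
  5. {x7, ¬x9, ¬x6} — ¬x9 is true.
  6. {x2, ¬x5} — x2 is true.
  7. {¬x8, ¬x1, x2} — x2 is true.
  8. {x6, ¬x9} — x6 is true.
  9. {x8, ¬x6} — x8 is true.
  10. {¬x4, ¬x10} — ¬x4 is true.
  11. {¬x4, x9} — ¬x4 is true.
  12. {¬x2, x6} — x6 is true.
  13. {x6, x8} — x8 is true.
  14. {¬x7, ¬x10, x8} — x8 is true.
  15. {¬x9, ¬x7} — ¬x7 is true.
  16. {¬x2, ¬x7} — ¬x7 is true.
  17. {x4, ¬x5, ¬x8} — ¬x5 is true.
  18. {¬x4, ¬x8} — ¬x4 is true.
  19. {x3, ¬x4} — x3 is true.
  20. {x4, ¬x5, ¬x2} — ¬x5 is true.
  21. {¬x6, x10, ¬x4} — x10 is true.
  22. {¬x4, x1} — x1 is true.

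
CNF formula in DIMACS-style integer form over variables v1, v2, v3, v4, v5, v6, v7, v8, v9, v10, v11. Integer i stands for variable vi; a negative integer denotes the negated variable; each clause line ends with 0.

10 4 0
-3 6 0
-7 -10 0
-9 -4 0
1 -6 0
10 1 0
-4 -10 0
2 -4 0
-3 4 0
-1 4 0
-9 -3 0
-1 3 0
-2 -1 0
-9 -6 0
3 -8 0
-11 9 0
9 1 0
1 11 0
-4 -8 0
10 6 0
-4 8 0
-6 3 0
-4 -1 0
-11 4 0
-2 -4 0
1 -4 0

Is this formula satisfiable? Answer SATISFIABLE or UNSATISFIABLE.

v4 = True:
  propagation gives v9=False, v10=False, v1=True; an empty clause results — contradiction.
v4 = False:
  propagation gives v10=True, v7=False, v3=False, v1=False; an empty clause results — contradiction.
Every branch closes, so no satisfying assignment exists.

UNSATISFIABLE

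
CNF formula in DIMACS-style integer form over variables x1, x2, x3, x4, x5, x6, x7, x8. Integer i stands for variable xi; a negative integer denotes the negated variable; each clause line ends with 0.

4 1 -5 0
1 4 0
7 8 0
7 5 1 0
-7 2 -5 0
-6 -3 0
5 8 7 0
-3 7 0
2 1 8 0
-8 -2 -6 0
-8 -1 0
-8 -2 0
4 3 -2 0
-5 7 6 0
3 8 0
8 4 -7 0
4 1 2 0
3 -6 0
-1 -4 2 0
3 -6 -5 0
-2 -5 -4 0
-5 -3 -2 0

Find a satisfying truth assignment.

x1 = False, x2 = True, x3 = True, x4 = True, x5 = False, x6 = False, x7 = True, x8 = False

Try x1 = False.
  then x4 is forced to True.
Branch on x2: take x2 = True.
  then x8 is forced to False.
  then x7 is forced to True.
  then x3 is forced to True.
  then x6 is forced to False.
  then x5 is forced to False.
Every clause has at least one true literal under this assignment.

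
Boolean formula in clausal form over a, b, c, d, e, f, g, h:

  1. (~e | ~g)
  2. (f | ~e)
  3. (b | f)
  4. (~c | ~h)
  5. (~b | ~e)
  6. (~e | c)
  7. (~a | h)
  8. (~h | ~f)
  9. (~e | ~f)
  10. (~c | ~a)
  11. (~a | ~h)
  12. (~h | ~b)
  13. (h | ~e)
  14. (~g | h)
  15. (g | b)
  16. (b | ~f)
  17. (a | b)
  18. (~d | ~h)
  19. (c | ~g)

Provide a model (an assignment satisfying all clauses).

a = 0  b = 1  c = 0  d = 0  e = 0  f = 1  g = 0  h = 0

Pure literal: d appears only negated; assign d = False.
Pure literal: e appears only negated; assign e = False.
Branch on a: take a = False.
  then b is forced to True.
  then h is forced to False.
  then g is forced to False.
c, f are now unconstrained; take c = False, f = True.
Every clause has at least one true literal under this assignment.
Check each clause:
  1. (~g | ~e) — ~g is true.
  2. (~e | f) — ~e is true.
  3. (b | f) — b is true.
  4. (~c | ~h) — ~h is true.
  5. (~e | ~b) — ~e is true.
  6. (~e | c) — ~e is true.
  7. (~a | h) — ~a is true.
  8. (~f | ~h) — ~h is true.
  9. (~e | ~f) — ~e is true.
  10. (~a | ~c) — ~c is true.
  11. (~h | ~a) — ~h is true.
  12. (~h | ~b) — ~h is true.
  13. (~e | h) — ~e is true.
  14. (~g | h) — ~g is true.
  15. (b | g) — b is true.
  16. (b | ~f) — b is true.
  17. (a | b) — b is true.
  18. (~h | ~d) — ~h is true.
  19. (c | ~g) — ~g is true.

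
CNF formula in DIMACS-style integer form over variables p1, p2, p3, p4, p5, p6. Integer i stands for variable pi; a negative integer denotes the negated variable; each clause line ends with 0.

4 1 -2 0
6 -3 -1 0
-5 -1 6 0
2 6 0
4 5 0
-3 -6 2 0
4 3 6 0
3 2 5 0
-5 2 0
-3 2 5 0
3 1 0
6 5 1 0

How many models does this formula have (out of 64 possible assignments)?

Split on p2, then p3.
  p2=1, p3=1: 6 of the 16 assignments to (p1,p4,p5,p6) work.
  p2=1, p3=0: remaining (p1,p4,p5,p6) ∈ {(1,0,1,1); (1,1,0,0); (1,1,0,1); (1,1,1,1)} — 4.
  p2=0, p3=1: a clause becomes empty — 0.
  p2=0, p3=0: a clause becomes empty — 0.
Total: 6 + 4 + 0 + 0 = 10.

10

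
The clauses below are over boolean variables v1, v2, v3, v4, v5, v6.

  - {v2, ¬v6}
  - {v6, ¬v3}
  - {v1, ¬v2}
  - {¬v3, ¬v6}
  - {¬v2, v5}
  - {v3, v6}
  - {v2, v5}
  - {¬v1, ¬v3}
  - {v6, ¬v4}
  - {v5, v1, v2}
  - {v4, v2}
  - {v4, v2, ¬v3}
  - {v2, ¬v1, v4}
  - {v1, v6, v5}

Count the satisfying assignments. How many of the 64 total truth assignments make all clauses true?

2

Satisfying assignments:
  v1=1 v2=1 v3=0 v4=0 v5=1 v6=1
  v1=1 v2=1 v3=0 v4=1 v5=1 v6=1
That's 2 in total.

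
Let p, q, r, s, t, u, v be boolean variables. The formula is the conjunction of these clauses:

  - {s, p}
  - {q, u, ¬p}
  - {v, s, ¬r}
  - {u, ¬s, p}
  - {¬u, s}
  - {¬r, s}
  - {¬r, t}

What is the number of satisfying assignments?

34

Split on s, then p.
  s=T, p=T: v free; 9 ways for (q,r,t,u) × 2^1 = 18.
  s=T, p=F: q, v free; 3 ways for (r,t,u) × 2^2 = 12.
  s=F, p=T: remaining (q,r,t,u,v) ∈ {(T,F,F,F,F); (T,F,F,F,T); (T,F,T,F,F); (T,F,T,F,T)} — 4.
  s=F, p=F: a clause becomes empty — 0.
Total: 18 + 12 + 4 + 0 = 34.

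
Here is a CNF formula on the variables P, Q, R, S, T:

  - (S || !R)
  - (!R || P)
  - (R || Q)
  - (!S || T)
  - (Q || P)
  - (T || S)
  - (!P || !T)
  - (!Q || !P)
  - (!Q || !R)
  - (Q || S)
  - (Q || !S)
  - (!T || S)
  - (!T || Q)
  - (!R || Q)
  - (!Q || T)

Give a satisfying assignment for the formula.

P=False  Q=True  R=False  S=True  T=True

Check each clause:
  1. (!R || S) — S is true.
  2. (!R || P) — !R is true.
  3. (Q || R) — Q is true.
  4. (!S || T) — T is true.
  5. (P || Q) — Q is true.
  6. (S || T) — S is true.
  7. (!P || !T) — !P is true.
  8. (!Q || !P) — !P is true.
  9. (!R || !Q) — !R is true.
  10. (S || Q) — Q is true.
  11. (!S || Q) — Q is true.
  12. (S || !T) — S is true.
  13. (!T || Q) — Q is true.
  14. (Q || !R) — Q is true.
  15. (T || !Q) — T is true.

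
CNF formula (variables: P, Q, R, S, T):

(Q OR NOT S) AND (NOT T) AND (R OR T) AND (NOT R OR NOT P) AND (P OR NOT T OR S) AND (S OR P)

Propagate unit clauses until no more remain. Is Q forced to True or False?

True

(NOT T) is a unit clause: T = False.
(R OR T) with T = False leaves only R, so R = True.
From (NOT P OR NOT R) and R = True: P = False.
From (P OR S) and P = False: S = True.
(NOT S OR Q): since S = True, the clause reduces to (Q). Q = True.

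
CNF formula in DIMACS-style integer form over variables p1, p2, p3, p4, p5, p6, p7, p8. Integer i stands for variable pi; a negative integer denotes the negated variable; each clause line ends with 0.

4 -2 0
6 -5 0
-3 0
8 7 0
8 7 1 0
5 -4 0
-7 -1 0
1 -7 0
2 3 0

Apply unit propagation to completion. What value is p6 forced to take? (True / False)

True

(NOT p3) stands alone — p3 = False.
(p2 OR p3): since p3 = False, the clause reduces to (p2). p2 = True.
(p4 OR NOT p2): since p2 = True, the clause reduces to (p4). p4 = True.
In (NOT p4 OR p5), NOT p4 is now false; p5 must hold, so p5 = True.
(NOT p5 OR p6): since p5 = True, the clause reduces to (p6). p6 = True.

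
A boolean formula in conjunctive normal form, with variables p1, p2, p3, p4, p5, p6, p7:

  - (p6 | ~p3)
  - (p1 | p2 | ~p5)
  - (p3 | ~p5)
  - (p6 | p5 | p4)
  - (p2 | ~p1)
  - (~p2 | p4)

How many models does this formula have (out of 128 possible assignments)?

26

Split on p2, then p5.
  p2=T, p5=T: remaining (p1,p3,p4,p6,p7) ∈ {(F,T,T,T,F); (F,T,T,T,T); (T,T,T,T,F); (T,T,T,T,T)} — 4.
  p2=T, p5=F: p1, p7 free; 3 ways for (p3,p4,p6) × 2^2 = 12.
  p2=F, p5=T: a clause becomes empty — 0.
  p2=F, p5=F: p7 free; 5 ways for (p1,p3,p4,p6) × 2^1 = 10.
Total: 4 + 12 + 0 + 10 = 26.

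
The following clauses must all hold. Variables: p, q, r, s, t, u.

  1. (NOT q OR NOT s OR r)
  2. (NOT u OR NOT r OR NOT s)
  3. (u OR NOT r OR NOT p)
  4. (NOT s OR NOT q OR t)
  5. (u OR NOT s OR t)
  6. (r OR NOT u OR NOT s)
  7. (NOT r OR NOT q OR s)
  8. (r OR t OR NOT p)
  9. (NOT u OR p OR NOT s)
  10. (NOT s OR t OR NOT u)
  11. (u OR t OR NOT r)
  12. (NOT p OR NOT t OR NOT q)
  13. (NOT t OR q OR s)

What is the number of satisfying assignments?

12

Case analysis on s and r:
  s=1, r=1: remaining (p,q,t,u) ∈ {(0,0,1,0); (0,1,1,0)} — 2.
  s=1, r=0: remaining (p,q,t,u) ∈ {(0,0,1,0); (1,0,1,0)} — 2.
  s=0, r=1: remaining (p,q,t,u) ∈ {(0,0,0,1); (1,0,0,1)} — 2.
  s=0, r=0: u free; 3 ways for (p,q,t) × 2^1 = 6.
Total: 2 + 2 + 2 + 6 = 12.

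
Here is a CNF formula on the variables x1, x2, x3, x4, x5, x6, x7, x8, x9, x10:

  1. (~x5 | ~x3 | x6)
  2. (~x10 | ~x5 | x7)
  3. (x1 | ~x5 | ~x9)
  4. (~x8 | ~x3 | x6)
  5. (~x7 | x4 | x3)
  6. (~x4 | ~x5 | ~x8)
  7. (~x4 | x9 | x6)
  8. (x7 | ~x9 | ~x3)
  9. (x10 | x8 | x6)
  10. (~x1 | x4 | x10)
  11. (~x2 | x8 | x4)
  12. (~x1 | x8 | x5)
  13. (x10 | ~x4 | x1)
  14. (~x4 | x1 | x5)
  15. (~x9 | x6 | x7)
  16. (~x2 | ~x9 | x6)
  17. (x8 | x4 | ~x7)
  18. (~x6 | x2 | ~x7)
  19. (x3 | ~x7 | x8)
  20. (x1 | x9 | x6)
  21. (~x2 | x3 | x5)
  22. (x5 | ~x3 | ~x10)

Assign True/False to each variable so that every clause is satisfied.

x1 = F, x2 = T, x3 = T, x4 = F, x5 = F, x6 = T, x7 = F, x8 = T, x9 = F, x10 = F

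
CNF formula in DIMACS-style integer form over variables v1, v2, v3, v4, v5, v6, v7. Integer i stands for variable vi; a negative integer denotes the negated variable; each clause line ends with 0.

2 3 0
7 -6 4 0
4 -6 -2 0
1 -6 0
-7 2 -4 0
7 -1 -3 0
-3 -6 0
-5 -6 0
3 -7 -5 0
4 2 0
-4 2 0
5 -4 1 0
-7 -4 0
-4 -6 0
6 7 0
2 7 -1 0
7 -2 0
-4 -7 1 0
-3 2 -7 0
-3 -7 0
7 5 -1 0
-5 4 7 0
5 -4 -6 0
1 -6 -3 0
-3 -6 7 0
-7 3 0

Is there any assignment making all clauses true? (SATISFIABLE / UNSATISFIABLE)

v7 = True:
  propagation gives v4=False, v2=True, v6=False, v3=False; an empty clause results — contradiction.
v7 = False:
  propagation gives v6=True, v4=True; an empty clause results — contradiction.
Every branch closes, so no satisfying assignment exists.

UNSATISFIABLE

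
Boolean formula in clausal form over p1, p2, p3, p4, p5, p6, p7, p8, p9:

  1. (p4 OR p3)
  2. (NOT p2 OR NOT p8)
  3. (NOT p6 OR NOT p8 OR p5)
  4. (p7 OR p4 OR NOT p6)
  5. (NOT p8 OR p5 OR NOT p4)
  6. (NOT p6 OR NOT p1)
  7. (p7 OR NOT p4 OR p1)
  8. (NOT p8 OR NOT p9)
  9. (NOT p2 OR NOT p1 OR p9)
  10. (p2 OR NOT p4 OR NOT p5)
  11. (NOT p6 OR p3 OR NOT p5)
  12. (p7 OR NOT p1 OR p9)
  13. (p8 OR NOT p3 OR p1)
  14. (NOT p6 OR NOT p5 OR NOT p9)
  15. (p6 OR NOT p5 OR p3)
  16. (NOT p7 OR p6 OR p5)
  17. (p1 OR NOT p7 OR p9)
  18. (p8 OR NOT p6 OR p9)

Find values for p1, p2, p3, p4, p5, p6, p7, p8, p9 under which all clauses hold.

p1 = 1, p2 = 0, p3 = 1, p4 = 0, p5 = 1, p6 = 0, p7 = 1, p8 = 1, p9 = 0

Check each clause:
  1. (p4 OR p3) — p3 is true.
  2. (NOT p2 OR NOT p8) — NOT p2 is true.
  3. (NOT p6 OR p5 OR NOT p8) — NOT p6 is true.
  4. (p7 OR NOT p6 OR p4) — NOT p6 is true.
  5. (p5 OR NOT p8 OR NOT p4) — NOT p4 is true.
  6. (NOT p6 OR NOT p1) — NOT p6 is true.
  7. (p7 OR p1 OR NOT p4) — p1 is true.
  8. (NOT p8 OR NOT p9) — NOT p9 is true.
  9. (NOT p1 OR NOT p2 OR p9) — NOT p2 is true.
  10. (NOT p4 OR p2 OR NOT p5) — NOT p4 is true.
  11. (NOT p6 OR p3 OR NOT p5) — NOT p6 is true.
  12. (NOT p1 OR p7 OR p9) — p7 is true.
  13. (p8 OR NOT p3 OR p1) — p8 is true.
  14. (NOT p6 OR NOT p9 OR NOT p5) — NOT p6 is true.
  15. (p6 OR NOT p5 OR p3) — p3 is true.
  16. (p5 OR p6 OR NOT p7) — p5 is true.
  17. (p9 OR p1 OR NOT p7) — p1 is true.
  18. (p9 OR p8 OR NOT p6) — p8 is true.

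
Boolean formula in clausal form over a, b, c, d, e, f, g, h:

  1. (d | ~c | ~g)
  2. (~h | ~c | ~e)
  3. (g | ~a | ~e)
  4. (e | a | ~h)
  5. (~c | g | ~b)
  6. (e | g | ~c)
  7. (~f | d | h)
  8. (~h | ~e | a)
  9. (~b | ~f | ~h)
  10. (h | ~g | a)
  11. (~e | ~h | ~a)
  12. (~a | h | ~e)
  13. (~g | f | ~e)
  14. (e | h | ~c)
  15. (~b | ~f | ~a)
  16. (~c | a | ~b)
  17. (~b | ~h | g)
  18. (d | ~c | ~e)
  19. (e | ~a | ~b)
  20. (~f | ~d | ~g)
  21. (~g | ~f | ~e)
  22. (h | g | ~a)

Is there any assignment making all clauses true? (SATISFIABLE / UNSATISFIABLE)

SATISFIABLE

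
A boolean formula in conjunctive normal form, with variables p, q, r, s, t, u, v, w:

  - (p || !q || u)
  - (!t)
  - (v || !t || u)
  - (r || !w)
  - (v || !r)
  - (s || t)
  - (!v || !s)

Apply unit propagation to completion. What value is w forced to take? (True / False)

Unit clause (!t) sets t = False.
From (s || t) and t = False: s = True.
(!v || !s): since s = True, the clause reduces to (!v). v = False.
(!r || v) with v = False leaves only !r, so r = False.
From (r || !w) and r = False: w = False.

False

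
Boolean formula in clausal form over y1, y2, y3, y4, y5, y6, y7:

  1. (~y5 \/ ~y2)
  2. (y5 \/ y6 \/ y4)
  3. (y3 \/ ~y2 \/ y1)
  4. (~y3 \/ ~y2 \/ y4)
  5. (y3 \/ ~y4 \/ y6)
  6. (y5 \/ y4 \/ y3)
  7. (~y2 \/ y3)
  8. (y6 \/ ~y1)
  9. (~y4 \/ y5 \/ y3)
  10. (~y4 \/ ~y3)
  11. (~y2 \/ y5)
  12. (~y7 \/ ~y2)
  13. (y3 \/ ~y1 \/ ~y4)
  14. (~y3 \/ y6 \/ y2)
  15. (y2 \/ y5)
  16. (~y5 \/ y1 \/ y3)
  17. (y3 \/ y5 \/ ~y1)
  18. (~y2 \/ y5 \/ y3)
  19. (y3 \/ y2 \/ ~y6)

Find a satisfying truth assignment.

y1 = False, y2 = False, y3 = True, y4 = False, y5 = True, y6 = True, y7 = True

Set y1 = False and propagate.
The remaining clauses are satisfied by y2 = False, y3 = True, y4 = False, y5 = True, y6 = True, y7 = True.
Check each clause:
  1. (~y5 \/ ~y2) — ~y2 is true.
  2. (y6 \/ y5 \/ y4) — y5 is true.
  3. (y3 \/ ~y2 \/ y1) — y3 is true.
  4. (y4 \/ ~y3 \/ ~y2) — ~y2 is true.
  5. (y3 \/ ~y4 \/ y6) — y3 is true.
  6. (y5 \/ y4 \/ y3) — y3 is true.
  7. (y3 \/ ~y2) — y3 is true.
  8. (~y1 \/ y6) — y6 is true.
  9. (~y4 \/ y5 \/ y3) — y3 is true.
  10. (~y4 \/ ~y3) — ~y4 is true.
  11. (y5 \/ ~y2) — y5 is true.
  12. (~y2 \/ ~y7) — ~y2 is true.
  13. (~y4 \/ ~y1 \/ y3) — y3 is true.
  14. (y6 \/ ~y3 \/ y2) — y6 is true.
  15. (y5 \/ y2) — y5 is true.
  16. (~y5 \/ y3 \/ y1) — y3 is true.
  17. (~y1 \/ y3 \/ y5) — y3 is true.
  18. (~y2 \/ y5 \/ y3) — y3 is true.
  19. (y2 \/ ~y6 \/ y3) — y3 is true.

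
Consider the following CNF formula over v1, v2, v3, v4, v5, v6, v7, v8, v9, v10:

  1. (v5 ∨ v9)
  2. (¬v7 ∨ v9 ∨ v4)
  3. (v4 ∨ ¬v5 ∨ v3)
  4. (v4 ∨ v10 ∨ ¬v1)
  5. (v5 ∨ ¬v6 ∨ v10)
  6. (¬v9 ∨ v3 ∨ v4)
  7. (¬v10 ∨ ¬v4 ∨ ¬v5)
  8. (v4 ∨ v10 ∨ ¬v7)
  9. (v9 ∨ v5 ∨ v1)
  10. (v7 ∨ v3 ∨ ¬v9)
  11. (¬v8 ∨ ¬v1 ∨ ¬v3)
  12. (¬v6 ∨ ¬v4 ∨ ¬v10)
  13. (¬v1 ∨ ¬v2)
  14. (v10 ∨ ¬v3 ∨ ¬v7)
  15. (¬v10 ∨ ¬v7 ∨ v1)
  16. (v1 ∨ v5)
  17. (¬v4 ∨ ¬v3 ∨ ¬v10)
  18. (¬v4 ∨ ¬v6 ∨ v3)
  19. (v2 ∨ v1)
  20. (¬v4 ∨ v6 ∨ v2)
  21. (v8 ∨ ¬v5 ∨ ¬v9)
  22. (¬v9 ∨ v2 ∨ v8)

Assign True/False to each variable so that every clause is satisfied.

v1=F, v2=T, v3=F, v4=T, v5=T, v6=F, v7=T, v8=F, v9=F, v10=F

Try v1 = False.
  then v5 is forced to True.
  then v2 is forced to True.
For the remaining variables, v3 = False, v4 = True, v6 = False, v7 = True, v8 = False, v9 = False, v10 = False works.
Every clause has at least one true literal under this assignment.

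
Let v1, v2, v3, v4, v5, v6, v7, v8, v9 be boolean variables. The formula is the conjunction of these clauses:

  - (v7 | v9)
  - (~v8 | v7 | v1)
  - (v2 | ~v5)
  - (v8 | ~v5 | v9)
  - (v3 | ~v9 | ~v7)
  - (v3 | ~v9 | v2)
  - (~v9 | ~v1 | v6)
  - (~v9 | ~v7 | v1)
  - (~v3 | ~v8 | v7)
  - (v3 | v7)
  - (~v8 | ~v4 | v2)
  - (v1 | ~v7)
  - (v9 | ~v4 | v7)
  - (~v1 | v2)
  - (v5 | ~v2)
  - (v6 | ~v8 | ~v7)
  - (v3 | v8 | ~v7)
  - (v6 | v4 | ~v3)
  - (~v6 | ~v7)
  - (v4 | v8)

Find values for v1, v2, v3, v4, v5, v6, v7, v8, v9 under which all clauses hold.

v1=0, v2=1, v3=1, v4=1, v5=1, v6=0, v7=0, v8=0, v9=1

Check each clause:
  1. (v7 | v9) — v9 is true.
  2. (v1 | ~v8 | v7) — ~v8 is true.
  3. (~v5 | v2) — v2 is true.
  4. (v9 | ~v5 | v8) — v9 is true.
  5. (~v9 | ~v7 | v3) — ~v7 is true.
  6. (v3 | v2 | ~v9) — v2 is true.
  7. (~v9 | v6 | ~v1) — ~v1 is true.
  8. (~v7 | ~v9 | v1) — ~v7 is true.
  9. (~v3 | v7 | ~v8) — ~v8 is true.
  10. (v7 | v3) — v3 is true.
  11. (v2 | ~v4 | ~v8) — ~v8 is true.
  12. (v1 | ~v7) — ~v7 is true.
  13. (v7 | ~v4 | v9) — v9 is true.
  14. (~v1 | v2) — v2 is true.
  15. (v5 | ~v2) — v5 is true.
  16. (~v8 | v6 | ~v7) — ~v8 is true.
  17. (~v7 | v8 | v3) — ~v7 is true.
  18. (v4 | ~v3 | v6) — v4 is true.
  19. (~v7 | ~v6) — ~v7 is true.
  20. (v8 | v4) — v4 is true.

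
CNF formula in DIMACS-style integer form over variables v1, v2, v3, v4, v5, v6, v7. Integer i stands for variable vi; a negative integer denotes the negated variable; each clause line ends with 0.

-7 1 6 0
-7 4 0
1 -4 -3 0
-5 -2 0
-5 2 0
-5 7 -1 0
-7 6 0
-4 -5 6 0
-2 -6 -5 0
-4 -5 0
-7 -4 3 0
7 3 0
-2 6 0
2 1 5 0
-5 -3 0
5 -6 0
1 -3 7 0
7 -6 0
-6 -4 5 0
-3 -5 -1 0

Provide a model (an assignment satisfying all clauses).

v1=True  v2=False  v3=True  v4=True  v5=False  v6=False  v7=False

Check each clause:
  1. (!v7 || v6 || v1) — v1 is true.
  2. (v4 || !v7) — !v7 is true.
  3. (!v3 || !v4 || v1) — v1 is true.
  4. (!v2 || !v5) — !v5 is true.
  5. (!v5 || v2) — !v5 is true.
  6. (v7 || !v5 || !v1) — !v5 is true.
  7. (!v7 || v6) — !v7 is true.
  8. (!v4 || !v5 || v6) — !v5 is true.
  9. (!v2 || !v5 || !v6) — !v6 is true.
  10. (!v5 || !v4) — !v5 is true.
  11. (!v4 || !v7 || v3) — !v7 is true.
  12. (v7 || v3) — v3 is true.
  13. (v6 || !v2) — !v2 is true.
  14. (v2 || v5 || v1) — v1 is true.
  15. (!v3 || !v5) — !v5 is true.
  16. (v5 || !v6) — !v6 is true.
  17. (v7 || !v3 || v1) — v1 is true.
  18. (!v6 || v7) — !v6 is true.
  19. (!v4 || !v6 || v5) — !v6 is true.
  20. (!v3 || !v1 || !v5) — !v5 is true.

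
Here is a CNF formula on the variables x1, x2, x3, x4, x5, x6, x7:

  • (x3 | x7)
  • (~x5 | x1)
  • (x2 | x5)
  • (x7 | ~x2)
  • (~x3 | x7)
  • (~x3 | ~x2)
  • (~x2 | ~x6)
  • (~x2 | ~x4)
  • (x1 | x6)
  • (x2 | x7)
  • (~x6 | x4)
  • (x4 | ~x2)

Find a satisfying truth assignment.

x1 = True, x2 = False, x3 = False, x4 = True, x5 = True, x6 = True, x7 = True

Check each clause:
  1. (x3 | x7) — x7 is true.
  2. (x1 | ~x5) — x1 is true.
  3. (x2 | x5) — x5 is true.
  4. (x7 | ~x2) — ~x2 is true.
  5. (~x3 | x7) — ~x3 is true.
  6. (~x2 | ~x3) — ~x3 is true.
  7. (~x2 | ~x6) — ~x2 is true.
  8. (~x4 | ~x2) — ~x2 is true.
  9. (x1 | x6) — x1 is true.
  10. (x2 | x7) — x7 is true.
  11. (x4 | ~x6) — x4 is true.
  12. (x4 | ~x2) — x4 is true.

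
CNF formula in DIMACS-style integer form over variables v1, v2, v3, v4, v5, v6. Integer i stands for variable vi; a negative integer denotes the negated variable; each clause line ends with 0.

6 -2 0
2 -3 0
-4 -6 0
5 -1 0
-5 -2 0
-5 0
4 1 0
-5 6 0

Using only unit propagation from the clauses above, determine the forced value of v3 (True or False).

False

Unit clause (!v5) sets v5 = False.
(v5 || !v1) with v5 = False leaves only !v1, so v1 = False.
(v1 || v4) with v1 = False leaves only v4, so v4 = True.
From (!v6 || !v4) and v4 = True: v6 = False.
(!v2 || v6): since v6 = False, the clause reduces to (!v2). v2 = False.
From (!v3 || v2) and v2 = False: v3 = False.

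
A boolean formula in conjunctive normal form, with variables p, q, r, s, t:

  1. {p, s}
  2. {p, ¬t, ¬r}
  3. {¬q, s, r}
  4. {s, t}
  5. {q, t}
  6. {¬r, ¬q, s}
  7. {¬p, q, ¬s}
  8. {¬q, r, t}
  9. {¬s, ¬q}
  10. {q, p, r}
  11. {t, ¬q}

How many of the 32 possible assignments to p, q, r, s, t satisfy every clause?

The models are:
  p=1 q=0 r=0 s=0 t=1
  p=1 q=0 r=1 s=0 t=1
Count: 2.

2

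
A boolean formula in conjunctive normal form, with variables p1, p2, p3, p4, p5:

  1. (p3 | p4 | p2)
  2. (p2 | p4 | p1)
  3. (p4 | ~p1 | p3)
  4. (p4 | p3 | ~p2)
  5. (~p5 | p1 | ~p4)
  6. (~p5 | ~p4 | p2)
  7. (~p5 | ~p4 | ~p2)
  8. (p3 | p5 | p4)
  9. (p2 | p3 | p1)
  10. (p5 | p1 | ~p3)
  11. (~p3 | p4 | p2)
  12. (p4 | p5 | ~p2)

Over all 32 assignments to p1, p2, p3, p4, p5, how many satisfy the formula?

7

The models are:
  p1=0 p2=1 p3=0 p4=1 p5=0
  p1=0 p2=1 p3=1 p4=0 p5=1
  p1=1 p2=0 p3=0 p4=1 p5=0
  p1=1 p2=0 p3=1 p4=1 p5=0
  p1=1 p2=1 p3=0 p4=1 p5=0
  p1=1 p2=1 p3=1 p4=0 p5=1
  p1=1 p2=1 p3=1 p4=1 p5=0
Count: 7.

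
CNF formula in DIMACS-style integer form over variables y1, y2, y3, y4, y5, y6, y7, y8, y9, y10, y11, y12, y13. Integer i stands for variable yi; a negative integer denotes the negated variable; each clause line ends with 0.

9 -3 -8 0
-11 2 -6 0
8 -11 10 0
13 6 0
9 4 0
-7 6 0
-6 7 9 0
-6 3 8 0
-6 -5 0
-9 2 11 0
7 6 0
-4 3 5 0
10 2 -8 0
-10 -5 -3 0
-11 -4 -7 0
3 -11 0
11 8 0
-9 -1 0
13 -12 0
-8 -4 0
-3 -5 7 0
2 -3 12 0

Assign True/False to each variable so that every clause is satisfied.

y1=0, y2=1, y3=1, y4=0, y5=0, y6=1, y7=1, y8=1, y9=1, y10=0, y11=1, y12=0, y13=1

Check each clause:
  1. (~y3 \/ ~y8 \/ y9) — y9 is true.
  2. (~y11 \/ ~y6 \/ y2) — y2 is true.
  3. (y8 \/ ~y11 \/ y10) — y8 is true.
  4. (y13 \/ y6) — y13 is true.
  5. (y4 \/ y9) — y9 is true.
  6. (y6 \/ ~y7) — y6 is true.
  7. (y9 \/ ~y6 \/ y7) — y9 is true.
  8. (~y6 \/ y3 \/ y8) — y8 is true.
  9. (~y6 \/ ~y5) — ~y5 is true.
  10. (y11 \/ ~y9 \/ y2) — y2 is true.
  11. (y6 \/ y7) — y6 is true.
  12. (~y4 \/ y3 \/ y5) — y3 is true.
  13. (~y8 \/ y2 \/ y10) — y2 is true.
  14. (~y10 \/ ~y5 \/ ~y3) — ~y5 is true.
  15. (~y7 \/ ~y11 \/ ~y4) — ~y4 is true.
  16. (~y11 \/ y3) — y3 is true.
  17. (y8 \/ y11) — y8 is true.
  18. (~y9 \/ ~y1) — ~y1 is true.
  19. (~y12 \/ y13) — ~y12 is true.
  20. (~y4 \/ ~y8) — ~y4 is true.
  21. (~y5 \/ ~y3 \/ y7) — ~y5 is true.
  22. (~y3 \/ y12 \/ y2) — y2 is true.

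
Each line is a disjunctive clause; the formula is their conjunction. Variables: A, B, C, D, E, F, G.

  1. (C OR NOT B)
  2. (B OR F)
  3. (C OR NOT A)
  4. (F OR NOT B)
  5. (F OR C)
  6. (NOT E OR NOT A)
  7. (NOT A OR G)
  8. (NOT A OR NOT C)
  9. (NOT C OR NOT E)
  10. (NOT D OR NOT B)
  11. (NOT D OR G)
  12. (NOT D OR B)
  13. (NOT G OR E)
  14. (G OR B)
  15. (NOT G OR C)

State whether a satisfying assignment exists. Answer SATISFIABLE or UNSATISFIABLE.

SATISFIABLE

Pure literal: A appears only negated; assign A = False.
Pure literal: D appears only negated; assign D = False.
Branch on B: take B = True.
  then C is forced to True.
  then F is forced to True.
  then E is forced to False.
  then G is forced to False.
Every clause has at least one true literal under this assignment.
So A = F, B = T, C = T, D = F, E = F, F = T, G = F is a satisfying assignment.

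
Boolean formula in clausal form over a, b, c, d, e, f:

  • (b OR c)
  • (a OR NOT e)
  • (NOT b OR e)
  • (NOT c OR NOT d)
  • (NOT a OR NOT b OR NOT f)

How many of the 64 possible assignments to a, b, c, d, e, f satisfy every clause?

9

Split on b, then a.
  b=1, a=1: remaining (c,d,e,f) ∈ {(0,0,1,0); (0,1,1,0); (1,0,1,0)} — 3.
  b=1, a=0: a clause becomes empty — 0.
  b=0, a=1: remaining (c,d,e,f) ∈ {(1,0,0,0); (1,0,0,1); (1,0,1,0); (1,0,1,1)} — 4.
  b=0, a=0: remaining (c,d,e,f) ∈ {(1,0,0,0); (1,0,0,1)} — 2.
Total: 3 + 0 + 4 + 2 = 9.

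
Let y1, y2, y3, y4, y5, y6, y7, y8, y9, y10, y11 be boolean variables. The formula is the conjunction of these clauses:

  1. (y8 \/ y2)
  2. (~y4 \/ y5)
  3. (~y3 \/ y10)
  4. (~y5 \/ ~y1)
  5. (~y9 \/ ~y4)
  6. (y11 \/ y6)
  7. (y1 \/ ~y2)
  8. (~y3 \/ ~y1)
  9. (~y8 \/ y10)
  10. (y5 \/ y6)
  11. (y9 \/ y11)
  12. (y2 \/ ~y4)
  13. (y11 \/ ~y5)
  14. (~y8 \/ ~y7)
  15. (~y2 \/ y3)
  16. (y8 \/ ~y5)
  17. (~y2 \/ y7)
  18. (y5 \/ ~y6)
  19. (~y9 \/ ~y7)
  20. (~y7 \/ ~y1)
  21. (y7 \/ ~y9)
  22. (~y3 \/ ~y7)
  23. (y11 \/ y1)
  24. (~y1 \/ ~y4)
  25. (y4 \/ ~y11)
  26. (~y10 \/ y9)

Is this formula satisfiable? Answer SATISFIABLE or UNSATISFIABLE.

y1 = True:
  propagation gives y5=False, y4=False, y3=False, y6=True; an empty clause results — contradiction.
y1 = False:
  propagation gives y2=False, y8=True, y10=True, y4=False; an empty clause results — contradiction.
Every branch closes, so no satisfying assignment exists.

UNSATISFIABLE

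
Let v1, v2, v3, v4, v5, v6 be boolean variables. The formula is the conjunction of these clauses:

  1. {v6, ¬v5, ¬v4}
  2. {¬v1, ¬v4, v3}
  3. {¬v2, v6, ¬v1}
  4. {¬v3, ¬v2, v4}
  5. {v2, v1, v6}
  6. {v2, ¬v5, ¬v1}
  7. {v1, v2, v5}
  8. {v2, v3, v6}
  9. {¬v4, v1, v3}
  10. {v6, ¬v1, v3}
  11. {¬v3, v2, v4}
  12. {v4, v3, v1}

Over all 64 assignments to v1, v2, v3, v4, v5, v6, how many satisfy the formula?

Split on v1, then v2.
  v1=T, v2=T: remaining (v3,v4,v5,v6) ∈ {(F,F,F,T); (F,F,T,T); (T,T,F,T); (T,T,T,T)} — 4.
  v1=T, v2=F: remaining (v3,v4,v5,v6) ∈ {(F,F,F,T); (T,T,F,F); (T,T,F,T)} — 3.
  v1=F, v2=T: remaining (v3,v4,v5,v6) ∈ {(T,T,F,F); (T,T,F,T); (T,T,T,T)} — 3.
  v1=F, v2=F: remaining (v3,v4,v5,v6) ∈ {(T,T,T,T)} — 1.
Total: 4 + 3 + 3 + 1 = 11.

11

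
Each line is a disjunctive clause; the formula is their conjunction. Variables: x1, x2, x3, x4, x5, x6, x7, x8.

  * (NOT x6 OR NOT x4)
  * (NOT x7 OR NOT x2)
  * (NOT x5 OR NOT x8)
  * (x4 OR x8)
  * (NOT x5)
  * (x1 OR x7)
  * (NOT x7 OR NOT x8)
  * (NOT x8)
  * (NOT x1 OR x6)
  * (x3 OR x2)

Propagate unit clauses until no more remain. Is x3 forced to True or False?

(NOT x5) stands alone — x5 = False.
(NOT x8) stands alone — x8 = False.
(x4 OR x8) with x8 = False leaves only x4, so x4 = True.
(NOT x6 OR NOT x4): since x4 = True, the clause reduces to (NOT x6). x6 = False.
(x6 OR NOT x1) with x6 = False leaves only NOT x1, so x1 = False.
(x1 OR x7): since x1 = False, the clause reduces to (x7). x7 = True.
(NOT x7 OR NOT x2) with x7 = True leaves only NOT x2, so x2 = False.
From (x3 OR x2) and x2 = False: x3 = True.

True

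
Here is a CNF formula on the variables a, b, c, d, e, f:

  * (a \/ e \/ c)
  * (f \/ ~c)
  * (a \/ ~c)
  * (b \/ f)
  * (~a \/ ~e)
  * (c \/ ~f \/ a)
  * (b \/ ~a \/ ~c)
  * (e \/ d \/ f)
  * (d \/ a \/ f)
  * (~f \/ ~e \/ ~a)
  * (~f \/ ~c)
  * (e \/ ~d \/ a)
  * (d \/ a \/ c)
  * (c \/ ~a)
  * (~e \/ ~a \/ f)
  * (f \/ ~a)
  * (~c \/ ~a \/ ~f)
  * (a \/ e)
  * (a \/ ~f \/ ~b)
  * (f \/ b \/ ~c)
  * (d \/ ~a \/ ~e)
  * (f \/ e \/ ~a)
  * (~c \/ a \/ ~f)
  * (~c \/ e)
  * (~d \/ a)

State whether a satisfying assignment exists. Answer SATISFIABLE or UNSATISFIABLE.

a = True:
  propagation gives e=False, c=True; an empty clause results — contradiction.
a = False:
  propagation gives c=False, e=True, f=False, b=True; an empty clause results — contradiction.
Every branch closes, so no satisfying assignment exists.

UNSATISFIABLE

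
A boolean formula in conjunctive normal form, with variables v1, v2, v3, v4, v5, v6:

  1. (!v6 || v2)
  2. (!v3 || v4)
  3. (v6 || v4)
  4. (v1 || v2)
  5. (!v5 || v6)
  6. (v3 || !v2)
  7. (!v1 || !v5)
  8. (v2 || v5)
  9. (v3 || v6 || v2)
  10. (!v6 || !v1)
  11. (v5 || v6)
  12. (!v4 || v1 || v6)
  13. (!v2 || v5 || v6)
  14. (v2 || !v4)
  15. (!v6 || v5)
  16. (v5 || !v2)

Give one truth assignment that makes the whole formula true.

Try v1 = False.
  then v2 is forced to True.
  then v3 is forced to True.
  then v4 is forced to True.
  then v6 is forced to True.
  then v5 is forced to True.

v1=False, v2=True, v3=True, v4=True, v5=True, v6=True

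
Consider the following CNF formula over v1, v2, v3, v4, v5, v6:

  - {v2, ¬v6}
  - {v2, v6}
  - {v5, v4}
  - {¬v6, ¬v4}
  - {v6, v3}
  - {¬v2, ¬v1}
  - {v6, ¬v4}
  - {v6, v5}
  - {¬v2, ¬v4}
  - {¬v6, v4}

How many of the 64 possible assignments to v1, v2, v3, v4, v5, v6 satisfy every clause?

1

Satisfying assignments:
  v1=F v2=T v3=T v4=F v5=T v6=F
Count: 1.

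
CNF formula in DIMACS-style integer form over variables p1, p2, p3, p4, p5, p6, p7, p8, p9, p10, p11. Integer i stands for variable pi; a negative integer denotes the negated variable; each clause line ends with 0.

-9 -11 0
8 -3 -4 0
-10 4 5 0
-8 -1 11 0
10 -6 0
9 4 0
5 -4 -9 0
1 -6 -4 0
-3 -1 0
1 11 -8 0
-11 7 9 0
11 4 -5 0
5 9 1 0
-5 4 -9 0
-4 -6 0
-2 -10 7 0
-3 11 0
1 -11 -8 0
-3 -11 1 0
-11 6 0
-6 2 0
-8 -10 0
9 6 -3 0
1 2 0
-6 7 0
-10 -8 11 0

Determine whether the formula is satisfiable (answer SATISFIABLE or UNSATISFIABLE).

SATISFIABLE

p3 occurs only negated in the remaining clauses — set p3 = False.
Branch on p1: take p1 = True.
Branch on p2: take p2 = True.
For the remaining variables, p4 = True, p5 = False, p6 = False, p7 = False, p8 = False, p9 = False, p10 = False, p11 = False works.
So p1 = True, p2 = True, p3 = False, p4 = True, p5 = False, p6 = False, p7 = False, p8 = False, p9 = False, p10 = False, p11 = False is a satisfying assignment.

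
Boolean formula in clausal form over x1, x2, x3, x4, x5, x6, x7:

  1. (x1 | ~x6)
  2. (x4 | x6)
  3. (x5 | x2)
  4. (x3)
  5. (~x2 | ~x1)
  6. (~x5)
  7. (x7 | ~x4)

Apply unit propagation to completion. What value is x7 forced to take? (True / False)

True

(x3) stands alone — x3 = True.
Unit clause (~x5) sets x5 = False.
In (x5 | x2), x5 is now false; x2 must hold, so x2 = True.
(~x1 | ~x2): since x2 = True, the clause reduces to (~x1). x1 = False.
From (~x6 | x1) and x1 = False: x6 = False.
In (x4 | x6), x6 is now false; x4 must hold, so x4 = True.
(x7 | ~x4): since x4 = True, the clause reduces to (x7). x7 = True.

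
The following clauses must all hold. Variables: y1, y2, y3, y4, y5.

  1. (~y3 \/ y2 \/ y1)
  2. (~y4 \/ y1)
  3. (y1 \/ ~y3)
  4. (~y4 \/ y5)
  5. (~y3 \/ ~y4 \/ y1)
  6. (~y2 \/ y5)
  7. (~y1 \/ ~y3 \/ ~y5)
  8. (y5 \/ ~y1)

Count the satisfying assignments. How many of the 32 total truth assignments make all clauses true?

Case analysis on y1 and y3:
  y1=1, y3=1: a clause becomes empty — 0.
  y1=1, y3=0: remaining (y2,y4,y5) ∈ {(0,0,1); (0,1,1); (1,0,1); (1,1,1)} — 4.
  y1=0, y3=1: a clause becomes empty — 0.
  y1=0, y3=0: remaining (y2,y4,y5) ∈ {(0,0,0); (0,0,1); (1,0,1)} — 3.
Total: 0 + 4 + 0 + 3 = 7.

7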